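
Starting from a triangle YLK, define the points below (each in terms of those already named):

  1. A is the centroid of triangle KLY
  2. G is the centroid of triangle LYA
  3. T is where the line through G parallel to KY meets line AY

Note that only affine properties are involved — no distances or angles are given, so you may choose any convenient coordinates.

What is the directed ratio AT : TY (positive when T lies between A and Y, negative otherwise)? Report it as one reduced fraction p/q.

AT:TY = -1/4

Set Y = (0, 0), L = (1, 0), K = (0, 1); any affine frame gives the same invariant.
1. A is the centroid of triangle KLY ⇒ A = (1/3, 1/3)
2. G is the centroid of triangle LYA ⇒ G = (4/9, 1/9)
3. T is where the line through G parallel to KY meets line AY ⇒ T = (4/9, 4/9)
T = A + t·(Y−A) with t = -1/3, so AT:TY = t:(1−t) = -1/3:4/3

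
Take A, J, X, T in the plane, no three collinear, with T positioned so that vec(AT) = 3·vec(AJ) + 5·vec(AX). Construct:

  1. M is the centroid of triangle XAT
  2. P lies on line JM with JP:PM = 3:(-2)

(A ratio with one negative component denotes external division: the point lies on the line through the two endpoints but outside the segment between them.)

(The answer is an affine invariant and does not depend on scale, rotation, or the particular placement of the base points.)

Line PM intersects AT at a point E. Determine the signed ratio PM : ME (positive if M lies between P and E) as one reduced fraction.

Assign A = (0, 0), J = (1, 0), X = (0, 1), T = (3, 5) — the answer is frame-independent, so this choice is without loss of generality.
1. M is the centroid of triangle XAT ⇒ M = (1, 2)
2. P lies on line JM with JP:PM = 3:(-2) ⇒ P = (1, 6)
line PM meets AT at E = (1, 5/3)
M = P + t·(E−P) with t = 12/13, so PM:ME = 12/13:1/13

PM:ME = 12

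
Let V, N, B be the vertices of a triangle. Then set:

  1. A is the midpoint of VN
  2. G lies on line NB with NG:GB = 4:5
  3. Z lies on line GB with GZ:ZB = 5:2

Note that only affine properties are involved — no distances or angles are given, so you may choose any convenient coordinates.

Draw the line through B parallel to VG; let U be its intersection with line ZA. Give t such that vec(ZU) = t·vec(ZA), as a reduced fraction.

Set V = (0, 0), N = (1, 0), B = (0, 1); any affine frame gives the same invariant.
1. A is the midpoint of VN ⇒ A = (1/2, 0)
2. G lies on line NB with NG:GB = 4:5 ⇒ G = (5/9, 4/9)
3. Z lies on line GB with GZ:ZB = 5:2 ⇒ Z = (10/63, 53/63)
through B parallel to VG: direction (5/9, 4/9); meets ZA at U = (25/351, 371/351)
U = Z + t·(A−Z) with t = -10/39

t = -10/39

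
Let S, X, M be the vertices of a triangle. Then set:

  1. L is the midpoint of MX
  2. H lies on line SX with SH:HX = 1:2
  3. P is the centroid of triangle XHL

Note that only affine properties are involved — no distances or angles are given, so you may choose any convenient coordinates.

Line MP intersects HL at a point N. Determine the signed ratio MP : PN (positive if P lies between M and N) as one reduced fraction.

Set S = (0, 0), X = (1, 0), M = (0, 1); any affine frame gives the same invariant.
1. L is the midpoint of MX ⇒ L = (1/2, 1/2)
2. H lies on line SX with SH:HX = 1:2 ⇒ H = (1/3, 0)
3. P is the centroid of triangle XHL ⇒ P = (11/18, 1/6)
line MP meets HL at N = (11/24, 3/8)
P = M + t·(N−M) with t = 4/3, so MP:PN = 4/3:-1/3

MP:PN = -4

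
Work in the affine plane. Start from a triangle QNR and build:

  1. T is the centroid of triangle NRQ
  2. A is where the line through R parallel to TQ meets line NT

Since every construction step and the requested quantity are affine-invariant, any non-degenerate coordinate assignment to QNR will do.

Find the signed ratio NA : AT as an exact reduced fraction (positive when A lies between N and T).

NA:AT = -2

Choose coordinates Q = (0, 0), N = (1, 0), R = (0, 1).
1. T is the centroid of triangle NRQ ⇒ T = (1/3, 1/3)
2. A is where the line through R parallel to TQ meets line NT ⇒ A = (-1/3, 2/3)
A = N + t·(T−N) with t = 2, so NA:AT = t:(1−t) = 2:-1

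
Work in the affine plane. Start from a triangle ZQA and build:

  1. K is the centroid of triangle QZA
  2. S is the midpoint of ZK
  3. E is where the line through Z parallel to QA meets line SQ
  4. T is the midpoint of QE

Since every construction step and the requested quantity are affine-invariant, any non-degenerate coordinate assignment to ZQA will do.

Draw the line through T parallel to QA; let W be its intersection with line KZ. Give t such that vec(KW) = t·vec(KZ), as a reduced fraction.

t = 1/4

Work in coordinates with Z = (0, 0), Q = (1, 0), A = (0, 1).
1. K is the centroid of triangle QZA ⇒ K = (1/3, 1/3)
2. S is the midpoint of ZK ⇒ S = (1/6, 1/6)
3. E is where the line through Z parallel to QA meets line SQ ⇒ E = (-1/4, 1/4)
4. T is the midpoint of QE ⇒ T = (3/8, 1/8)
through T parallel to QA: direction (-1, 1); meets KZ at W = (1/4, 1/4)
W = K + t·(Z−K) with t = 1/4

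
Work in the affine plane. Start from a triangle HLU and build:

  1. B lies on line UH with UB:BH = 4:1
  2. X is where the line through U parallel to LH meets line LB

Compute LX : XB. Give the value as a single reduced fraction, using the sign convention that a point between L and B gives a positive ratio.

LX:XB = -5/4

Assign H = (0, 0), L = (1, 0), U = (0, 1) — the answer is frame-independent, so this choice is without loss of generality.
1. B lies on line UH with UB:BH = 4:1 ⇒ B = (0, 1/5)
2. X is where the line through U parallel to LH meets line LB ⇒ X = (-4, 1)
X = L + t·(B−L) with t = 5, so LX:XB = t:(1−t) = 5:-4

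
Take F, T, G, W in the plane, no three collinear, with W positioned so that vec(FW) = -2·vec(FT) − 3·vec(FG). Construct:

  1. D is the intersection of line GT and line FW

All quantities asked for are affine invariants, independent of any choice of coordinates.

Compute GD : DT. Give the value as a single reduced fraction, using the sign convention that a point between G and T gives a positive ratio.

GD:DT = 2/3

Set F = (0, 0), T = (1, 0), G = (0, 1), W = (-2, -3); any affine frame gives the same invariant.
1. D is the intersection of line GT and line FW ⇒ D = (2/5, 3/5)
D = G + t·(T−G) with t = 2/5, so GD:DT = t:(1−t) = 2/5:3/5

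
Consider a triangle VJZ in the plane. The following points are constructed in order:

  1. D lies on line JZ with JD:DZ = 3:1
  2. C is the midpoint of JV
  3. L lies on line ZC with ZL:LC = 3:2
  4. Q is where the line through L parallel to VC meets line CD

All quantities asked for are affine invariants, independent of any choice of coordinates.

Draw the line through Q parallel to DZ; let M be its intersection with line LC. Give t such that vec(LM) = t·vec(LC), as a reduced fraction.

t = -1/3

Assign V = (0, 0), J = (1, 0), Z = (0, 1) — the answer is frame-independent, so this choice is without loss of generality.
1. D lies on line JZ with JD:DZ = 3:1 ⇒ D = (1/4, 3/4)
2. C is the midpoint of JV ⇒ C = (1/2, 0)
3. L lies on line ZC with ZL:LC = 3:2 ⇒ L = (3/10, 2/5)
4. Q is where the line through L parallel to VC meets line CD ⇒ Q = (11/30, 2/5)
through Q parallel to DZ: direction (-1/4, 1/4); meets LC at M = (7/30, 8/15)
M = L + t·(C−L) with t = -1/3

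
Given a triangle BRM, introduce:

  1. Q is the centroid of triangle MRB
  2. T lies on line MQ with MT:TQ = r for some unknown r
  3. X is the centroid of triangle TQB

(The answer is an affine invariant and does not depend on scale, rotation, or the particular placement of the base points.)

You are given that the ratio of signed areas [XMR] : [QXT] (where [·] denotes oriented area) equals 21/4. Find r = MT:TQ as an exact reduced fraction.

r = 1/4

Choose coordinates B = (0, 0), R = (1, 0), M = (0, 1).
1. Q is the centroid of triangle MRB ⇒ Q = (1/3, 1/3)
2. With MT:TQ = r, write λ = r/(r+1) so T = M + λ·(Q−M); T is affine-linear in λ
3. X is the centroid of triangle TQB ⇒ X is an affine combination of earlier points and hence also affine-linear in λ
Every point depending on T is an affine combination of T and λ-independent points, so each such coordinate is linear in λ; the λ² term in each signed area is a multiple of (Q−M)×(Q−M) = 0, so 2·[XMR] and 2·[QXT] are each linear in λ. Evaluating at λ=0 and λ=1:
  2·[XMR] = -1/9·λ − 4/9,   2·[QXT] = 1/9·λ − 1/9
So [XMR]:[QXT] = (-1/9·λ − 4/9) / (1/9·λ − 1/9). Setting this equal to 21/4:
  -1/9·λ − 4/9 = 21/4·(1/9·λ − 1/9)  ⇒  λ = 1/5
Then r = λ/(1−λ) = (1/5)/(4/5) = 1/4. Check: with r = 1/4, T = (1/15, 13/15) and [XMR]:[QXT] = 21/4 as required.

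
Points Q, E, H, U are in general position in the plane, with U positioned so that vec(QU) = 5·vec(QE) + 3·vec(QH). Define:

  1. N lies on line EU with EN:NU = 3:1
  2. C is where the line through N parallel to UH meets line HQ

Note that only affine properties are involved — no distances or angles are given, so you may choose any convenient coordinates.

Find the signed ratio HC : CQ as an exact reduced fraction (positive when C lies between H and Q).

HC:CQ = 7/13

Work in coordinates with Q = (0, 0), E = (1, 0), H = (0, 1), U = (5, 3).
1. N lies on line EU with EN:NU = 3:1 ⇒ N = (4, 9/4)
2. C is where the line through N parallel to UH meets line HQ ⇒ C = (0, 13/20)
C = H + t·(Q−H) with t = 7/20, so HC:CQ = t:(1−t) = 7/20:13/20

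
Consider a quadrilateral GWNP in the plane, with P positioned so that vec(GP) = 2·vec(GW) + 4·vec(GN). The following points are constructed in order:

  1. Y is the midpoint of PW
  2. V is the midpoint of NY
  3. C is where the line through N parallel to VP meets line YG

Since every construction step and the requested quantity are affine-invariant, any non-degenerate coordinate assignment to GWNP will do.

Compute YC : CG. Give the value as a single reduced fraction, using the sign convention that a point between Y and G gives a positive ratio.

Choose coordinates G = (0, 0), W = (1, 0), N = (0, 1), P = (2, 4).
1. Y is the midpoint of PW ⇒ Y = (3/2, 2)
2. V is the midpoint of NY ⇒ V = (3/4, 3/2)
3. C is where the line through N parallel to VP meets line YG ⇒ C = (-3/2, -2)
C = Y + t·(G−Y) with t = 2, so YC:CG = t:(1−t) = 2:-1

YC:CG = -2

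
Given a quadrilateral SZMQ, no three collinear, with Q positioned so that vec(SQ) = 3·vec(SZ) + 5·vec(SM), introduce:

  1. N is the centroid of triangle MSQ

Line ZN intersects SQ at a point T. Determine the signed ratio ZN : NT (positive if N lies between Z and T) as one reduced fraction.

ZN:NT = -6

Choose coordinates S = (0, 0), Z = (1, 0), M = (0, 1), Q = (3, 5).
1. N is the centroid of triangle MSQ ⇒ N = (1, 2)
line ZN meets SQ at T = (1, 5/3)
N = Z + t·(T−Z) with t = 6/5, so ZN:NT = 6/5:-1/5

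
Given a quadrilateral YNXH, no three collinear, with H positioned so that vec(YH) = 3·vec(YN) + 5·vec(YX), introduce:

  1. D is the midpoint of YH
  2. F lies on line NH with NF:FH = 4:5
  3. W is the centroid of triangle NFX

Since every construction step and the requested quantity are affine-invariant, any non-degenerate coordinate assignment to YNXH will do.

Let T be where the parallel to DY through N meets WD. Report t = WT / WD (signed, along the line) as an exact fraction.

Assign Y = (0, 0), N = (1, 0), X = (0, 1), H = (3, 5) — the answer is frame-independent, so this choice is without loss of generality.
1. D is the midpoint of YH ⇒ D = (3/2, 5/2)
2. F lies on line NH with NF:FH = 4:5 ⇒ F = (17/9, 20/9)
3. W is the centroid of triangle NFX ⇒ W = (26/27, 29/27)
through N parallel to DY: direction (-3/2, -5/2); meets WD at T = (-8/43, -85/43)
T = W + t·(D−W) with t = -92/43

t = -92/43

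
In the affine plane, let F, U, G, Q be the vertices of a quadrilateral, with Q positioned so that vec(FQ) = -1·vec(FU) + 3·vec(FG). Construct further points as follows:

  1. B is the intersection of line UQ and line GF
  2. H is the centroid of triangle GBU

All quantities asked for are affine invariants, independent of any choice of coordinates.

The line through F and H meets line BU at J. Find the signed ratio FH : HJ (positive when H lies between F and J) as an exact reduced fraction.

FH:HJ = 8

Work in coordinates with F = (0, 0), U = (1, 0), G = (0, 1), Q = (-1, 3).
1. B is the intersection of line UQ and line GF ⇒ B = (0, 3/2)
2. H is the centroid of triangle GBU ⇒ H = (1/3, 5/6)
line FH meets BU at J = (3/8, 15/16)
H = F + t·(J−F) with t = 8/9, so FH:HJ = 8/9:1/9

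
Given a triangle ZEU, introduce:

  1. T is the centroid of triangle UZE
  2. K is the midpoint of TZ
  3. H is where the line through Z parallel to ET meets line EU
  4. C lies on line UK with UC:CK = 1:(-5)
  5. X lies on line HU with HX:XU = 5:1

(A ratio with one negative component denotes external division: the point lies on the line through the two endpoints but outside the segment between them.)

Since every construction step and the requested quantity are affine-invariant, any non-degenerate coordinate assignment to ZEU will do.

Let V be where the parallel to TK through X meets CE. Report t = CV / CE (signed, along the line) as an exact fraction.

Work in coordinates with Z = (0, 0), E = (1, 0), U = (0, 1).
1. T is the centroid of triangle UZE ⇒ T = (1/3, 1/3)
2. K is the midpoint of TZ ⇒ K = (1/6, 1/6)
3. H is where the line through Z parallel to ET meets line EU ⇒ H = (2, -1)
4. C lies on line UK with UC:CK = 1:(-5) ⇒ C = (-1/24, 29/24)
5. X lies on line HU with HX:XU = 5:1 ⇒ X = (1/3, 2/3)
through X parallel to TK: direction (-1/6, -1/6); meets CE at V = (31/81, 58/81)
V = C + t·(E−C) with t = 11/27

t = 11/27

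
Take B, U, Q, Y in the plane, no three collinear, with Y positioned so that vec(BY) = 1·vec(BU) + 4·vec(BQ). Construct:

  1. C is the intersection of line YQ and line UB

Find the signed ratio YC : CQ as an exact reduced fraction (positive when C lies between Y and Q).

Set B = (0, 0), U = (1, 0), Q = (0, 1), Y = (1, 4); any affine frame gives the same invariant.
1. C is the intersection of line YQ and line UB ⇒ C = (-1/3, 0)
C = Y + t·(Q−Y) with t = 4/3, so YC:CQ = t:(1−t) = 4/3:-1/3

YC:CQ = -4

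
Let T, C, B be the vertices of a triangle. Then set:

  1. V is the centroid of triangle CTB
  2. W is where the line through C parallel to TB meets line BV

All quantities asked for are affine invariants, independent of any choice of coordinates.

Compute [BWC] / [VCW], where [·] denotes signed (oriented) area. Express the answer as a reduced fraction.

Choose coordinates T = (0, 0), C = (1, 0), B = (0, 1).
1. V is the centroid of triangle CTB ⇒ V = (1/3, 1/3)
2. W is where the line through C parallel to TB meets line BV ⇒ W = (1, -1)
2·[BWC] = 1, 2·[VCW] = -2/3
[BWC]:[VCW] = 1:-2/3 = -3/2

[BWC]:[VCW] = -3/2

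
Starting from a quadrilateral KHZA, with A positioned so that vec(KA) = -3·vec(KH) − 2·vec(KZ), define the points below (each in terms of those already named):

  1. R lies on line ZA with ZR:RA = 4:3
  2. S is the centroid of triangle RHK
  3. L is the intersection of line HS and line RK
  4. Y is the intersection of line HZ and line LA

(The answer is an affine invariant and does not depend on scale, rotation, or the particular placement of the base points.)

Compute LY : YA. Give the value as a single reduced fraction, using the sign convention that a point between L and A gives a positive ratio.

Set K = (0, 0), H = (1, 0), Z = (0, 1), A = (-3, -2); any affine frame gives the same invariant.
1. R lies on line ZA with ZR:RA = 4:3 ⇒ R = (-12/7, -5/7)
2. S is the centroid of triangle RHK ⇒ S = (-5/21, -5/21)
3. L is the intersection of line HS and line RK ⇒ L = (-6/7, -5/14)
4. Y is the intersection of line HZ and line LA ⇒ Y = (21/53, 32/53)
Y = L + t·(A−L) with t = -31/53, so LY:YA = t:(1−t) = -31/53:84/53

LY:YA = -31/84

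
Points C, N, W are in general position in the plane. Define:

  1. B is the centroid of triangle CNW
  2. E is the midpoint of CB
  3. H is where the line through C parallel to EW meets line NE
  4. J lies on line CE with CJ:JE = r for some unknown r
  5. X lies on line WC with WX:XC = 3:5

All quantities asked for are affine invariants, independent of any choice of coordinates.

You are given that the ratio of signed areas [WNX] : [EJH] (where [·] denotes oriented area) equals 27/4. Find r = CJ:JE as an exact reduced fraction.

Work in coordinates with C = (0, 0), N = (1, 0), W = (0, 1).
1. B is the centroid of triangle CNW ⇒ B = (1/3, 1/3)
2. E is the midpoint of CB ⇒ E = (1/6, 1/6)
3. H is where the line through C parallel to EW meets line NE ⇒ H = (-1/24, 5/24)
4. With CJ:JE = r, write λ = r/(r+1) so J = C + λ·(E−C); J is affine-linear in λ
5. X lies on line WC with WX:XC = 3:5 ⇒ X = (0, 5/8)
Every point depending on J is an affine combination of J and λ-independent points, so each such coordinate is linear in λ; the λ² term in each signed area is a multiple of (E−C)×(E−C) = 0, so 2·[WNX] and 2·[EJH] are each linear in λ. Evaluating at λ=0 and λ=1:
  2·[WNX] = -3/8,   2·[EJH] = 1/24·λ − 1/24
So [WNX]:[EJH] = (-3/8) / (1/24·λ − 1/24). Setting this equal to 27/4:
  -3/8 = 27/4·(1/24·λ − 1/24)  ⇒  λ = -1/3
Then r = λ/(1−λ) = (-1/3)/(4/3) = -1/4. Check: with r = -1/4, J = (-1/18, -1/18) and [WNX]:[EJH] = 27/4 as required.

r = -1/4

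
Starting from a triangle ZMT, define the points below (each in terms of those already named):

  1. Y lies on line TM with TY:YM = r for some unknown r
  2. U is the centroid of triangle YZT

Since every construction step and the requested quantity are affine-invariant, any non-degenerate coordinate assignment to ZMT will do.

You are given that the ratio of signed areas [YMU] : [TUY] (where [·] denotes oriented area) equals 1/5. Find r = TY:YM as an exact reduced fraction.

Assign Z = (0, 0), M = (1, 0), T = (0, 1) — the answer is frame-independent, so this choice is without loss of generality.
1. With TY:YM = r, write λ = r/(r+1) so Y = T + λ·(M−T); Y is affine-linear in λ
2. U is the centroid of triangle YZT ⇒ U is an affine combination of earlier points and hence also affine-linear in λ
Every point depending on Y is an affine combination of Y and λ-independent points, so each such coordinate is linear in λ; the λ² term in each signed area is a multiple of (M−T)×(M−T) = 0, so 2·[YMU] and 2·[TUY] are each linear in λ. Evaluating at λ=0 and λ=1:
  2·[YMU] = 1/3·λ − 1/3,   2·[TUY] = 1/3·λ
So [YMU]:[TUY] = (1/3·λ − 1/3) / (1/3·λ). Setting this equal to 1/5:
  1/3·λ − 1/3 = 1/5·(1/3·λ)  ⇒  λ = 5/4
Then r = λ/(1−λ) = (5/4)/(-1/4) = -5. Check: with r = -5, Y = (5/4, -1/4) and [YMU]:[TUY] = 1/5 as required.

r = -5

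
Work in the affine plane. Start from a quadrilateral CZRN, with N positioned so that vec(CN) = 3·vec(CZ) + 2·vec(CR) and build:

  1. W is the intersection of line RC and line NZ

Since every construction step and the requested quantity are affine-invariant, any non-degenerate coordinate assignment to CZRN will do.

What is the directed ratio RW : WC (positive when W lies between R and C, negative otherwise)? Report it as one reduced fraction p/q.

RW:WC = -2

Assign C = (0, 0), Z = (1, 0), R = (0, 1), N = (3, 2) — the answer is frame-independent, so this choice is without loss of generality.
1. W is the intersection of line RC and line NZ ⇒ W = (0, -1)
W = R + t·(C−R) with t = 2, so RW:WC = t:(1−t) = 2:-1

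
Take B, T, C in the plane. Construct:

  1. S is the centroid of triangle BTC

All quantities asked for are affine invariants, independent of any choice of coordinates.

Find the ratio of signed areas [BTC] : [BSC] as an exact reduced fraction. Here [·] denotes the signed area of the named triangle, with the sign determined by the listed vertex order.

[BTC]:[BSC] = 3

Assign B = (0, 0), T = (1, 0), C = (0, 1) — the answer is frame-independent, so this choice is without loss of generality.
1. S is the centroid of triangle BTC ⇒ S = (1/3, 1/3)
2·[BTC] = 1, 2·[BSC] = 1/3
[BTC]:[BSC] = 1:1/3 = 3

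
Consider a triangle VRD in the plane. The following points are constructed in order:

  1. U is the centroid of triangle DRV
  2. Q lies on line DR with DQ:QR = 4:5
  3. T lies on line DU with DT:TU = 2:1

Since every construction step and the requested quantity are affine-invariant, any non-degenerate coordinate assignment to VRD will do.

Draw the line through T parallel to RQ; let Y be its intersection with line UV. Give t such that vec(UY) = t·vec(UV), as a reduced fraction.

Assign V = (0, 0), R = (1, 0), D = (0, 1) — the answer is frame-independent, so this choice is without loss of generality.
1. U is the centroid of triangle DRV ⇒ U = (1/3, 1/3)
2. Q lies on line DR with DQ:QR = 4:5 ⇒ Q = (4/9, 5/9)
3. T lies on line DU with DT:TU = 2:1 ⇒ T = (2/9, 5/9)
through T parallel to RQ: direction (-5/9, 5/9); meets UV at Y = (7/18, 7/18)
Y = U + t·(V−U) with t = -1/6

t = -1/6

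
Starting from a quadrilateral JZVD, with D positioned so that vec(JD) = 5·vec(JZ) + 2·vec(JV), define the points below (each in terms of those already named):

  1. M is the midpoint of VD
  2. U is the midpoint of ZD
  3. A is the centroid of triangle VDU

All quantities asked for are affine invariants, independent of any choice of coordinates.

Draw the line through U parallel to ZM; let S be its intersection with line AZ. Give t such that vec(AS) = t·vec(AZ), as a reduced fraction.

Choose coordinates J = (0, 0), Z = (1, 0), V = (0, 1), D = (5, 2).
1. M is the midpoint of VD ⇒ M = (5/2, 3/2)
2. U is the midpoint of ZD ⇒ U = (3, 1)
3. A is the centroid of triangle VDU ⇒ A = (8/3, 4/3)
through U parallel to ZM: direction (3/2, 3/2); meets AZ at S = (6, 4)
S = A + t·(Z−A) with t = -2

t = -2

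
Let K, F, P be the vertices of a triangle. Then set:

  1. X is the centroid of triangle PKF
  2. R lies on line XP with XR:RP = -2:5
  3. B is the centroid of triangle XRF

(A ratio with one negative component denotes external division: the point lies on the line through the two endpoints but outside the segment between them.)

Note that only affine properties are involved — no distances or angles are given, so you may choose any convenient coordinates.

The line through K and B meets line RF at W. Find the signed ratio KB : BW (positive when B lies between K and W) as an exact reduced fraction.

Set K = (0, 0), F = (1, 0), P = (0, 1); any affine frame gives the same invariant.
1. X is the centroid of triangle PKF ⇒ X = (1/3, 1/3)
2. R lies on line XP with XR:RP = -2:5 ⇒ R = (5/9, -1/9)
3. B is the centroid of triangle XRF ⇒ B = (17/27, 2/27)
line KB meets RF at W = (17/9, 2/9)
B = K + t·(W−K) with t = 1/3, so KB:BW = 1/3:2/3

KB:BW = 1/2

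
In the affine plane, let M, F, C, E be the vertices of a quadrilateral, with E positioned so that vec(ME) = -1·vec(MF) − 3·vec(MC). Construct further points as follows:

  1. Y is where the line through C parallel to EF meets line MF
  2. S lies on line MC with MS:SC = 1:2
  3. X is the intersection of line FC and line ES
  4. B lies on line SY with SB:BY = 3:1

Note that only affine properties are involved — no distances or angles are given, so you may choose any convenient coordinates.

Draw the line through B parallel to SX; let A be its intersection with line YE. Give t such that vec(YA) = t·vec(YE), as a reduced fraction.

Choose coordinates M = (0, 0), F = (1, 0), C = (0, 1), E = (-1, -3).
1. Y is where the line through C parallel to EF meets line MF ⇒ Y = (-2/3, 0)
2. S lies on line MC with MS:SC = 1:2 ⇒ S = (0, 1/3)
3. X is the intersection of line FC and line ES ⇒ X = (2/13, 11/13)
4. B lies on line SY with SB:BY = 3:1 ⇒ B = (-1/2, 1/12)
through B parallel to SX: direction (2/13, 20/39); meets YE at A = (-3/4, -3/4)
A = Y + t·(E−Y) with t = 1/4

t = 1/4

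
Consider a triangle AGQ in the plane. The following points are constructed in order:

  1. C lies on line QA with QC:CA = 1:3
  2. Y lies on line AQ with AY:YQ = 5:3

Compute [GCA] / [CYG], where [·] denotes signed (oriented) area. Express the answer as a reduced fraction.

Work in coordinates with A = (0, 0), G = (1, 0), Q = (0, 1).
1. C lies on line QA with QC:CA = 1:3 ⇒ C = (0, 3/4)
2. Y lies on line AQ with AY:YQ = 5:3 ⇒ Y = (0, 5/8)
2·[GCA] = 3/4, 2·[CYG] = 1/8
[GCA]:[CYG] = 3/4:1/8 = 6

[GCA]:[CYG] = 6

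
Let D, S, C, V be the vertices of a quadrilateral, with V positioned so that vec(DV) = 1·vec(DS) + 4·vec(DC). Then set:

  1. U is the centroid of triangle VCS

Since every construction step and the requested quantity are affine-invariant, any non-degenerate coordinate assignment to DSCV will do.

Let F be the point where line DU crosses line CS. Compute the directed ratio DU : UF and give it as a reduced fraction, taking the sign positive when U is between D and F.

DU:UF = -7/4

Work in coordinates with D = (0, 0), S = (1, 0), C = (0, 1), V = (1, 4).
1. U is the centroid of triangle VCS ⇒ U = (2/3, 5/3)
line DU meets CS at F = (2/7, 5/7)
U = D + t·(F−D) with t = 7/3, so DU:UF = 7/3:-4/3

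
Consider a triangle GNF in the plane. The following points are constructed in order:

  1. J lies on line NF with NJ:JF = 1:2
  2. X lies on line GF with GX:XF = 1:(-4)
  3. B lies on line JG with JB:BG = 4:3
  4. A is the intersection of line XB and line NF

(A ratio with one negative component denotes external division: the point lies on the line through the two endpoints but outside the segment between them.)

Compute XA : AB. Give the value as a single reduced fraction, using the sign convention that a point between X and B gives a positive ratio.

XA:AB = -7/3

Set G = (0, 0), N = (1, 0), F = (0, 1); any affine frame gives the same invariant.
1. J lies on line NF with NJ:JF = 1:2 ⇒ J = (2/3, 1/3)
2. X lies on line GF with GX:XF = 1:(-4) ⇒ X = (0, -1/3)
3. B lies on line JG with JB:BG = 4:3 ⇒ B = (2/7, 1/7)
4. A is the intersection of line XB and line NF ⇒ A = (1/2, 1/2)
A = X + t·(B−X) with t = 7/4, so XA:AB = t:(1−t) = 7/4:-3/4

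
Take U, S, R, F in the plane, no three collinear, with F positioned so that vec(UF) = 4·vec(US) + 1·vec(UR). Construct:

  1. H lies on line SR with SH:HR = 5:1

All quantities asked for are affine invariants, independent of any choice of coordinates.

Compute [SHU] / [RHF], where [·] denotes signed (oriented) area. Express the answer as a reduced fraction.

[SHU]:[RHF] = 5/4

Assign U = (0, 0), S = (1, 0), R = (0, 1), F = (4, 1) — the answer is frame-independent, so this choice is without loss of generality.
1. H lies on line SR with SH:HR = 5:1 ⇒ H = (1/6, 5/6)
2·[SHU] = 5/6, 2·[RHF] = 2/3
[SHU]:[RHF] = 5/6:2/3 = 5/4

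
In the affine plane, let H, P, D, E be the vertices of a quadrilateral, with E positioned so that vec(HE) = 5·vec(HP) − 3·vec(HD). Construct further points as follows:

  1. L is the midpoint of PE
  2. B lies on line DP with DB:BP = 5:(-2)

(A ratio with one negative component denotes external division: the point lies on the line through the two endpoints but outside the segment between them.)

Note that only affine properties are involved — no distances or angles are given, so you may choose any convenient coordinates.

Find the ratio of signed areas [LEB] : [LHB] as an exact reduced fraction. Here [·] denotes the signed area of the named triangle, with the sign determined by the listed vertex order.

[LEB]:[LHB] = 2/3

Choose coordinates H = (0, 0), P = (1, 0), D = (0, 1), E = (5, -3).
1. L is the midpoint of PE ⇒ L = (3, -3/2)
2. B lies on line DP with DB:BP = 5:(-2) ⇒ B = (5/3, -2/3)
2·[LEB] = -1/3, 2·[LHB] = -1/2
[LEB]:[LHB] = -1/3:-1/2 = 2/3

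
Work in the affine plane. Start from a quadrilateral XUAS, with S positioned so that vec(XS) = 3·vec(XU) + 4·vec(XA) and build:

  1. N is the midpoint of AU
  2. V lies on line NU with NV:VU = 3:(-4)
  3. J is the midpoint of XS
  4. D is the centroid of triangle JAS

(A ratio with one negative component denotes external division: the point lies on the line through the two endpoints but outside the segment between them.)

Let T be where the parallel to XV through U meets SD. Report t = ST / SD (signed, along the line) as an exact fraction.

Choose coordinates X = (0, 0), U = (1, 0), A = (0, 1), S = (3, 4).
1. N is the midpoint of AU ⇒ N = (1/2, 1/2)
2. V lies on line NU with NV:VU = 3:(-4) ⇒ V = (-1, 2)
3. J is the midpoint of XS ⇒ J = (3/2, 2)
4. D is the centroid of triangle JAS ⇒ D = (3/2, 7/3)
through U parallel to XV: direction (-1, 2); meets SD at T = (3/7, 8/7)
T = S + t·(D−S) with t = 12/7

t = 12/7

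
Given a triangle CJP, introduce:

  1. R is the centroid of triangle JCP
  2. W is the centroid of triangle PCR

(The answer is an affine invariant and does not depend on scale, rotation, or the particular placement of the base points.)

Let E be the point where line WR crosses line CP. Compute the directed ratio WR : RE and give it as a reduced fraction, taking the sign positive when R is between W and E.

Work in coordinates with C = (0, 0), J = (1, 0), P = (0, 1).
1. R is the centroid of triangle JCP ⇒ R = (1/3, 1/3)
2. W is the centroid of triangle PCR ⇒ W = (1/9, 4/9)
line WR meets CP at E = (0, 1/2)
R = W + t·(E−W) with t = -2, so WR:RE = -2:3

WR:RE = -2/3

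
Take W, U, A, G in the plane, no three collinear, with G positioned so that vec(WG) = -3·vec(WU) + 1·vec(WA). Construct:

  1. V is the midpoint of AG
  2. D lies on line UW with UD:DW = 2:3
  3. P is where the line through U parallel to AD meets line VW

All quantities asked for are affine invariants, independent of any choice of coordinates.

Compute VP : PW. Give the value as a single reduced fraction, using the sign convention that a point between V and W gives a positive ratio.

Choose coordinates W = (0, 0), U = (1, 0), A = (0, 1), G = (-3, 1).
1. V is the midpoint of AG ⇒ V = (-3/2, 1)
2. D lies on line UW with UD:DW = 2:3 ⇒ D = (3/5, 0)
3. P is where the line through U parallel to AD meets line VW ⇒ P = (5/3, -10/9)
P = V + t·(W−V) with t = 19/9, so VP:PW = t:(1−t) = 19/9:-10/9

VP:PW = -19/10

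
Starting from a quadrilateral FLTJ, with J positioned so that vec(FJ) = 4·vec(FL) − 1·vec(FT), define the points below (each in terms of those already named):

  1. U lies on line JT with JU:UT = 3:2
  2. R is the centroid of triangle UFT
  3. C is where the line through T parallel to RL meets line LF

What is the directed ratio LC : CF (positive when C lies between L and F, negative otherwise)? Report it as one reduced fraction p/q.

Set F = (0, 0), L = (1, 0), T = (0, 1), J = (4, -1); any affine frame gives the same invariant.
1. U lies on line JT with JU:UT = 3:2 ⇒ U = (8/5, 1/5)
2. R is the centroid of triangle UFT ⇒ R = (8/15, 2/5)
3. C is where the line through T parallel to RL meets line LF ⇒ C = (7/6, 0)
C = L + t·(F−L) with t = -1/6, so LC:CF = t:(1−t) = -1/6:7/6

LC:CF = -1/7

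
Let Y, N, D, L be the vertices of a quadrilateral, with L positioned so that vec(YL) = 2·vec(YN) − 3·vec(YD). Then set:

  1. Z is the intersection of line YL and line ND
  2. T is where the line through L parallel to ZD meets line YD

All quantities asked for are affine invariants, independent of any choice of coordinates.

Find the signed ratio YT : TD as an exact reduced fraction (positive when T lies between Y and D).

Choose coordinates Y = (0, 0), N = (1, 0), D = (0, 1), L = (2, -3).
1. Z is the intersection of line YL and line ND ⇒ Z = (-2, 3)
2. T is where the line through L parallel to ZD meets line YD ⇒ T = (0, -1)
T = Y + t·(D−Y) with t = -1, so YT:TD = t:(1−t) = -1:2

YT:TD = -1/2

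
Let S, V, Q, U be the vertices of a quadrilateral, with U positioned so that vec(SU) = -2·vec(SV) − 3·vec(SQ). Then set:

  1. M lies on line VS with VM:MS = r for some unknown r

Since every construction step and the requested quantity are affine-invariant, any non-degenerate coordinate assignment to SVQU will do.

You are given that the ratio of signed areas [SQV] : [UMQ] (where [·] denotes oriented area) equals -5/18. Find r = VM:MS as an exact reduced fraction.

Set S = (0, 0), V = (1, 0), Q = (0, 1), U = (-2, -3); any affine frame gives the same invariant.
1. With VM:MS = r, write λ = r/(r+1) so M = V + λ·(S−V); M is affine-linear in λ
Every point depending on M is an affine combination of M and λ-independent points, so each such coordinate is linear in λ; the λ² term in each signed area is a multiple of (S−V)×(S−V) = 0, so 2·[SQV] and 2·[UMQ] are each linear in λ. Evaluating at λ=0 and λ=1:
  2·[SQV] = -1,   2·[UMQ] = -4·λ + 6
So [SQV]:[UMQ] = (-1) / (-4·λ + 6). Setting this equal to -5/18:
  -1 = -5/18·(-4·λ + 6)  ⇒  λ = 3/5
Then r = λ/(1−λ) = (3/5)/(2/5) = 3/2. Check: with r = 3/2, M = (2/5, 0) and [SQV]:[UMQ] = -5/18 as required.

r = 3/2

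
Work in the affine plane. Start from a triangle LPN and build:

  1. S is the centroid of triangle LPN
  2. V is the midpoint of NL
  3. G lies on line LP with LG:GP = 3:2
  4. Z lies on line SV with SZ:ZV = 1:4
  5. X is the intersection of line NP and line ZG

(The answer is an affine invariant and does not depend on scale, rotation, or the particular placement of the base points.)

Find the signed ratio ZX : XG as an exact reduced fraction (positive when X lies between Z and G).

Work in coordinates with L = (0, 0), P = (1, 0), N = (0, 1).
1. S is the centroid of triangle LPN ⇒ S = (1/3, 1/3)
2. V is the midpoint of NL ⇒ V = (0, 1/2)
3. G lies on line LP with LG:GP = 3:2 ⇒ G = (3/5, 0)
4. Z lies on line SV with SZ:ZV = 1:4 ⇒ Z = (4/15, 11/30)
5. X is the intersection of line NP and line ZG ⇒ X = (-17/5, 22/5)
X = Z + t·(G−Z) with t = -11, so ZX:XG = t:(1−t) = -11:12

ZX:XG = -11/12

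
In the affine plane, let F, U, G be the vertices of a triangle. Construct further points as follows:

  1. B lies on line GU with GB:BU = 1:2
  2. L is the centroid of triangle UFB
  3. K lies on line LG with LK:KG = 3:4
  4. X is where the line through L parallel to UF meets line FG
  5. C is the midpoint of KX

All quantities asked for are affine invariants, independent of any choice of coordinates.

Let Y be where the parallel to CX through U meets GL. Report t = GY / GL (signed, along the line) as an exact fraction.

t = 333/196

Work in coordinates with F = (0, 0), U = (1, 0), G = (0, 1).
1. B lies on line GU with GB:BU = 1:2 ⇒ B = (1/3, 2/3)
2. L is the centroid of triangle UFB ⇒ L = (4/9, 2/9)
3. K lies on line LG with LK:KG = 3:4 ⇒ K = (16/63, 5/9)
4. X is where the line through L parallel to UF meets line FG ⇒ X = (0, 2/9)
5. C is the midpoint of KX ⇒ C = (8/63, 7/18)
through U parallel to CX: direction (-8/63, -1/6); meets GL at Y = (37/49, -9/28)
Y = G + t·(L−G) with t = 333/196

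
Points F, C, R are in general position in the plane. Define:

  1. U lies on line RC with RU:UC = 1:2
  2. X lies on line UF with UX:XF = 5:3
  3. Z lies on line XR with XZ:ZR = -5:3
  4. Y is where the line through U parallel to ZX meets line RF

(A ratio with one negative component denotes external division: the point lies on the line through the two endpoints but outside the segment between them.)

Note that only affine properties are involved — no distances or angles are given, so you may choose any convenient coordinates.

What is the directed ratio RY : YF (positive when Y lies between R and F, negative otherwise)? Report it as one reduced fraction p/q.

RY:YF = -5/8

Set F = (0, 0), C = (1, 0), R = (0, 1); any affine frame gives the same invariant.
1. U lies on line RC with RU:UC = 1:2 ⇒ U = (1/3, 2/3)
2. X lies on line UF with UX:XF = 5:3 ⇒ X = (1/8, 1/4)
3. Z lies on line XR with XZ:ZR = -5:3 ⇒ Z = (-3/16, 17/8)
4. Y is where the line through U parallel to ZX meets line RF ⇒ Y = (0, 8/3)
Y = R + t·(F−R) with t = -5/3, so RY:YF = t:(1−t) = -5/3:8/3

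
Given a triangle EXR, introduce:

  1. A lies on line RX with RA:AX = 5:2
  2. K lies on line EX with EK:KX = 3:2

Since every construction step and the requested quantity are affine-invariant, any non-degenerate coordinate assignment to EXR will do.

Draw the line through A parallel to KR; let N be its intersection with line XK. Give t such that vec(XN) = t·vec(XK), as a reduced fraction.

t = 2/7

Choose coordinates E = (0, 0), X = (1, 0), R = (0, 1).
1. A lies on line RX with RA:AX = 5:2 ⇒ A = (5/7, 2/7)
2. K lies on line EX with EK:KX = 3:2 ⇒ K = (3/5, 0)
through A parallel to KR: direction (-3/5, 1); meets XK at N = (31/35, 0)
N = X + t·(K−X) with t = 2/7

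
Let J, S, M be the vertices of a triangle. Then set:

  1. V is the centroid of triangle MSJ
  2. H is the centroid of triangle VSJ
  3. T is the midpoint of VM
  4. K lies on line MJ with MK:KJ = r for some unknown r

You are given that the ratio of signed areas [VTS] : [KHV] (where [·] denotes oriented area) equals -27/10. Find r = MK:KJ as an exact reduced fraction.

r = 5/4

Choose coordinates J = (0, 0), S = (1, 0), M = (0, 1).
1. V is the centroid of triangle MSJ ⇒ V = (1/3, 1/3)
2. H is the centroid of triangle VSJ ⇒ H = (4/9, 1/9)
3. T is the midpoint of VM ⇒ T = (1/6, 2/3)
4. With MK:KJ = r, write λ = r/(r+1) so K = M + λ·(J−M); K is affine-linear in λ
Every point depending on K is an affine combination of K and λ-independent points, so each such coordinate is linear in λ; the λ² term in each signed area is a multiple of (J−M)×(J−M) = 0, so 2·[VTS] and 2·[KHV] are each linear in λ. Evaluating at λ=0 and λ=1:
  2·[VTS] = -1/6,   2·[KHV] = 1/9·λ
So [VTS]:[KHV] = (-1/6) / (1/9·λ). Setting this equal to -27/10:
  -1/6 = -27/10·(1/9·λ)  ⇒  λ = 5/9
Then r = λ/(1−λ) = (5/9)/(4/9) = 5/4. Check: with r = 5/4, K = (0, 4/9) and [VTS]:[KHV] = -27/10 as required.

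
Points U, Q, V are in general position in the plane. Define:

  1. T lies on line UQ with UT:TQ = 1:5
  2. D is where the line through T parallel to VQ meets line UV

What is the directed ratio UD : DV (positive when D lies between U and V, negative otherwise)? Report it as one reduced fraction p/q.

UD:DV = 1/5

Work in coordinates with U = (0, 0), Q = (1, 0), V = (0, 1).
1. T lies on line UQ with UT:TQ = 1:5 ⇒ T = (1/6, 0)
2. D is where the line through T parallel to VQ meets line UV ⇒ D = (0, 1/6)
D = U + t·(V−U) with t = 1/6, so UD:DV = t:(1−t) = 1/6:5/6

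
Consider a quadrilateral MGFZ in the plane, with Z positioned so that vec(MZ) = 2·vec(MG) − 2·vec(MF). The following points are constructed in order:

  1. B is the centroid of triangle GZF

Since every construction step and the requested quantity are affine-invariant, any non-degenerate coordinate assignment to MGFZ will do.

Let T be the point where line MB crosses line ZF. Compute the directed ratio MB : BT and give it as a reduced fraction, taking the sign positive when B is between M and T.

Work in coordinates with M = (0, 0), G = (1, 0), F = (0, 1), Z = (2, -2).
1. B is the centroid of triangle GZF ⇒ B = (1, -1/3)
line MB meets ZF at T = (6/7, -2/7)
B = M + t·(T−M) with t = 7/6, so MB:BT = 7/6:-1/6

MB:BT = -7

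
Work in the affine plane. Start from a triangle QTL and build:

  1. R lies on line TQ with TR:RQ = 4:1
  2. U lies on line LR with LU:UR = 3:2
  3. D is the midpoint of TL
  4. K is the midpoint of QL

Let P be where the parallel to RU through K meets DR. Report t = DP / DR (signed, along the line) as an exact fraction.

Assign Q = (0, 0), T = (1, 0), L = (0, 1) — the answer is frame-independent, so this choice is without loss of generality.
1. R lies on line TQ with TR:RQ = 4:1 ⇒ R = (1/5, 0)
2. U lies on line LR with LU:UR = 3:2 ⇒ U = (3/25, 2/5)
3. D is the midpoint of TL ⇒ D = (1/2, 1/2)
4. K is the midpoint of QL ⇒ K = (0, 1/2)
through K parallel to RU: direction (-2/25, 2/5); meets DR at P = (1/8, -1/8)
P = D + t·(R−D) with t = 5/4

t = 5/4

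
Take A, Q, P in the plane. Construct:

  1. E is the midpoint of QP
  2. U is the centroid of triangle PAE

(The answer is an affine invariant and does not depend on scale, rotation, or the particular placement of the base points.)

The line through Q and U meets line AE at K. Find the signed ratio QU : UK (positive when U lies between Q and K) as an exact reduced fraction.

QU:UK = -4

Set A = (0, 0), Q = (1, 0), P = (0, 1); any affine frame gives the same invariant.
1. E is the midpoint of QP ⇒ E = (1/2, 1/2)
2. U is the centroid of triangle PAE ⇒ U = (1/6, 1/2)
line QU meets AE at K = (3/8, 3/8)
U = Q + t·(K−Q) with t = 4/3, so QU:UK = 4/3:-1/3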